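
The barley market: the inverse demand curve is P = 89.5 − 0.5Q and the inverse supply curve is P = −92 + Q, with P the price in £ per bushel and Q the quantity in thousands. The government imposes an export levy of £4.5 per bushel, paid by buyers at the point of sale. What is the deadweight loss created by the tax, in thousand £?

Deadweight loss = £6.75 thousand.

Rewrite in direct form: Qd = 179 − 2P and Qs = P + 92.
Before the tax: set 179 − 2P = P + 92 → P* = £29, Q* = 121.
With the tax collected from buyers, demand (in seller-price terms) shifts: Qd = 179 − 2(P + 4.5).
New equilibrium: buyers pay £30.5, suppliers receive £26, Q = 118. (Wedge: Pb − Ps = 4.5.)
Quantity falls by |ΔQ| = |121 − 118| = 3.
DWL = ½ · t · |ΔQ| = ½ · 4.5 · 3 = £6.75.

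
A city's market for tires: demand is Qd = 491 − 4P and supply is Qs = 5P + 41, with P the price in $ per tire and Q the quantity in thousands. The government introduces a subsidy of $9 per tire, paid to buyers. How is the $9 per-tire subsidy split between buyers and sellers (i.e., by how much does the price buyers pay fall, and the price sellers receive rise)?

Buyers gain $5 per tire; sellers gain $4 per tire.

Before the subsidy: set 491 − 4P = 5P + 41 → P* = $50, Q* = 291.
With a per-unit subsidy paid to buyers, each effectively pays P − 9, so demand becomes Qd = 491 − 4(P − 9).
Solving gives Q = 311 with buyers paying $45 and sellers receiving $54 (the $9 wedge).
Gain to buyers: $5; to sellers: $4. (They sum to $9.)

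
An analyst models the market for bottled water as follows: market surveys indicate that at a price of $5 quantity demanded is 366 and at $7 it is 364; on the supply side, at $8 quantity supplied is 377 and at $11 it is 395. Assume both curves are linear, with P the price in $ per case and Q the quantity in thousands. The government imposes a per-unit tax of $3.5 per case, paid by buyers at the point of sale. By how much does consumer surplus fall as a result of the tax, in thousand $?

Demand slope: (364 − 366)/(7 − 5) = -1, so Qd = 371 − P.
Supply slope: (395 − 377)/(11 − 8) = 6, so Qs = 6P + 329.
Without the tax, 371 − P = 6P + 329 gives 7P = 42, so P* = $6 and Q* = 365.
With the tax collected from buyers, demand (in seller-price terms) shifts: Qd = 371 − (P + 3.5).
Solving gives Q = 362 with buyers paying $9 and sellers receiving $5.5 (the $3.5 wedge).
ΔCS is the trapezoid between Q = 362 and Q = 365 of height $3: ½ · (365 + 362) · 3 = $1090.5.

Consumer surplus falls by $1090.5 thousand.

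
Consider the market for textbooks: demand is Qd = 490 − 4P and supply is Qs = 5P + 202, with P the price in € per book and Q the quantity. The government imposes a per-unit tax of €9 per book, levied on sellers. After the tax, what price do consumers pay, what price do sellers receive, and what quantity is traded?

Before the tax: set 490 − 4P = 5P + 202 → P* = €32, Q* = 362.
With the tax collected from sellers, supply shifts: Qs = 5(P − 9) + 202.
New equilibrium: consumers pay €37, sellers receive €28, Q = 342. (Wedge: Pb − Ps = 9.)
The less price-elastic side of the market bears the larger share of a per-unit tax.

Consumers pay €37; sellers receive €28; quantity = 342.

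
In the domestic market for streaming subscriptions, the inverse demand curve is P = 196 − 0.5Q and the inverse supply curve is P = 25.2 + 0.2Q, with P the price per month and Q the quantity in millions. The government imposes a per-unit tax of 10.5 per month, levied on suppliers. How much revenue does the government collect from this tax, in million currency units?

Tax revenue = 2404.5 million.

Rewrite in direct form: Qd = 392 − 2P and Qs = 5P − 126.
Before the tax: set 392 − 2P = 5P − 126 → P* = 74, Q* = 244.
With the tax collected from suppliers, supply shifts: Qs = 5(P − 10.5) − 126.
Solving gives Q = 229 with consumers paying 81.5 and suppliers receiving 71 (the 10.5 wedge).
Revenue = t · Q = 10.5 · 229 = 2404.5.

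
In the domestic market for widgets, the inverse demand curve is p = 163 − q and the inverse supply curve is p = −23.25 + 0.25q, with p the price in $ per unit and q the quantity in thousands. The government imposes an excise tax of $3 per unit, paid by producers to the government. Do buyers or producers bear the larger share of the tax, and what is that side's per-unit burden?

Rewrite in direct form: qd = 163 − p and qs = 4p + 93.
Without the tax, 163 − p = 4p + 93 gives 5p = 70, so p* = $14 and q* = 149.
With the tax collected from producers, supply shifts: qs = 4(p − 3) + 93.
Solving gives q = 146.6 with buyers paying $16.4 and producers receiving $13.4 (the $3 wedge).
Per-unit burden: buyers $2.4, producers $0.6.
Buyers take the larger share because demand is less price-elastic here (demand slope 1 vs supply slope 4).

Buyers bear the larger share: $2.4 per unit.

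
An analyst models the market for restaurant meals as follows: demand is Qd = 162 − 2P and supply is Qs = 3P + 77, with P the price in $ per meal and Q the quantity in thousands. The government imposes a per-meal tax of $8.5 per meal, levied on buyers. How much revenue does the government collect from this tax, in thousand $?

Without the tax, 162 − 2P = 3P + 77 gives 5P = 85, so P* = $17 and Q* = 128.
With the tax collected from buyers, demand (in seller-price terms) shifts: Qd = 162 − 2(P + 8.5).
New equilibrium: buyers pay $22.1, producers receive $13.6, Q = 117.8. (Wedge: Pb − Ps = 8.5.)
Revenue = t · Q = 8.5 · 117.8 = $1001.3.

Tax revenue = $1001.3 thousand.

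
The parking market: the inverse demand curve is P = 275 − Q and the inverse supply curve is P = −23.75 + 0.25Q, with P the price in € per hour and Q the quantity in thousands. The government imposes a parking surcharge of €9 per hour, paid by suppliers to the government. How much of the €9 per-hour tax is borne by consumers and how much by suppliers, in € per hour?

Consumers bear €7.2 per hour; suppliers bear €1.8 per hour.

Inverting to Q(P) form: Qd = 275 − P; Qs = 4P + 95.
Before the tax: set 275 − P = 4P + 95 → P* = €36, Q* = 239.
With the tax collected from suppliers, supply shifts: Qs = 4(P − 9) + 95.
Solving gives Q = 231.8 with consumers paying €43.2 and suppliers receiving €34.2 (the €9 wedge).
Burden on consumers: €7.2; on suppliers: €1.8. (They sum to €9.)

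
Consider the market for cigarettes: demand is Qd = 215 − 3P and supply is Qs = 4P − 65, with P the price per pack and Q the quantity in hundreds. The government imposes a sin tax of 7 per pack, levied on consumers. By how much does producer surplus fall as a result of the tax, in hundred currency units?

Producer surplus falls by 267 hundred.

Before the tax: set 215 − 3P = 4P − 65 → P* = 40, Q* = 95.
With the tax collected from consumers, demand (in seller-price terms) shifts: Qd = 215 − 3(P + 7).
New equilibrium: consumers pay 44, suppliers receive 37, Q = 83. (Wedge: Pb − Ps = 7.)
ΔPS is the trapezoid between Q = 83 and Q = 95 of height 3: ½ · (95 + 83) · 3 = 267.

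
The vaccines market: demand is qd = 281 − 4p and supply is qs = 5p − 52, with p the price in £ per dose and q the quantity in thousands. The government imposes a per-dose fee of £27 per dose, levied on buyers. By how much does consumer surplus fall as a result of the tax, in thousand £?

Consumer surplus falls by £1545 thousand.

Without the tax, 281 − 4p = 5p − 52 gives 9p = 333, so p* = £37 and q* = 133.
With the tax collected from buyers, demand (in seller-price terms) shifts: qd = 281 − 4(p + 27).
New equilibrium: buyers pay £52, sellers receive £25, q = 73. (Wedge: pb − ps = 27.)
ΔCS is the trapezoid between Q = 73 and Q = 133 of height £15: ½ · (133 + 73) · 15 = £1545.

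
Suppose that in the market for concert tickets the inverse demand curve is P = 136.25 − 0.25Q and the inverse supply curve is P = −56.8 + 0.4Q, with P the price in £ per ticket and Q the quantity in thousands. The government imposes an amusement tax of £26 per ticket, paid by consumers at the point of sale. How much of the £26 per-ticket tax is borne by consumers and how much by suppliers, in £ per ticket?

Consumers bear £10 per ticket; suppliers bear £16 per ticket.

Rewrite in direct form: Qd = 545 − 4P and Qs = 2.5P + 142.
Without the tax, 545 − 4P = 2.5P + 142 gives 6.5P = 403, so P* = £62 and Q* = 297.
With the tax collected from consumers, demand (in seller-price terms) shifts: Qd = 545 − 4(P + 26).
Solving gives Q = 257 with consumers paying £72 and suppliers receiving £46 (the £26 wedge).
Burden on consumers: £10; on suppliers: £16. (They sum to £26.)
The less price-elastic side of the market bears the larger share of a per-unit tax.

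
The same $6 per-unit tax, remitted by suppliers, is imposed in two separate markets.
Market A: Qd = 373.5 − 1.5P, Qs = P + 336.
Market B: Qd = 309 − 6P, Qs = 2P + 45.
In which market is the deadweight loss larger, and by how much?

Market A: pre-tax P* = $15, Q* = 351; post-tax Q = 347.4; deadweight loss = $10.8.
Market B: pre-tax P* = $33, Q* = 111; post-tax Q = 102; deadweight loss = $27.
Difference: $10.8 vs $27 → market B is larger by $16.2.

Market B, by $16.2.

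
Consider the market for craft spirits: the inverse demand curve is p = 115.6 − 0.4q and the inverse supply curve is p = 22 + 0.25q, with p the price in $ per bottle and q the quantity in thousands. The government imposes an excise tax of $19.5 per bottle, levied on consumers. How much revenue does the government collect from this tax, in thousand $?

Tax revenue = $2223 thousand.

Rewrite in direct form: qd = 289 − 2.5p and qs = 4p − 88.
Before the tax: set 289 − 2.5p = 4p − 88 → p* = $58, q* = 144.
With the tax collected from consumers, demand (in seller-price terms) shifts: qd = 289 − 2.5(p + 19.5).
Solving gives q = 114 with consumers paying $70 and suppliers receiving $50.5 (the $19.5 wedge).
Revenue = t · Q = 19.5 · 114 = $2223.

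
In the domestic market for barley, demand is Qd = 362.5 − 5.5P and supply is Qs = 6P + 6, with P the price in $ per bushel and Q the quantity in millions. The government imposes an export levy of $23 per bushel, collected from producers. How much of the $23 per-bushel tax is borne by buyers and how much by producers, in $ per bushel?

Buyers bear $12 per bushel; producers bear $11 per bushel.

Without the tax, 362.5 − 5.5P = 6P + 6 gives 11.5P = 356.5, so P* = $31 and Q* = 192.
With the tax collected from producers, supply shifts: Qs = 6(P − 23) + 6.
Solving gives Q = 126 with buyers paying $43 and producers receiving $20 (the $23 wedge).
Burden on buyers: $12; on producers: $11. (They sum to $23.)
The less price-elastic side of the market bears the larger share of a per-unit tax.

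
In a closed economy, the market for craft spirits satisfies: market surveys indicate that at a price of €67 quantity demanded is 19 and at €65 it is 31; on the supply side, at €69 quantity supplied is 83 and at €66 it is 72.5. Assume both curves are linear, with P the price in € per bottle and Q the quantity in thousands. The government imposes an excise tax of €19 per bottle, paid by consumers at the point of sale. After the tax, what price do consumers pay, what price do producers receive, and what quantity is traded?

Consumers pay €68; producers receive €49; quantity = 13.

Demand slope: (31 − 19)/(65 − 67) = -6, so Qd = 421 − 6P.
Supply slope: (72.5 − 83)/(66 − 69) = 3.5, so Qs = 3.5P − 158.5.
Without the tax, 421 − 6P = 3.5P − 158.5 gives 9.5P = 579.5, so P* = €61 and Q* = 55.
With the tax collected from consumers, demand (in seller-price terms) shifts: Qd = 421 − 6(P + 19).
Solving gives Q = 13 with consumers paying €68 and producers receiving €49 (the €19 wedge).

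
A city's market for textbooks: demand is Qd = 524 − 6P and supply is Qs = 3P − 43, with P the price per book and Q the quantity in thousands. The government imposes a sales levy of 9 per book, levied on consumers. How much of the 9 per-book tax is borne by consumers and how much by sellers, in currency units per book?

Consumers bear 3 per book; sellers bear 6 per book.

Without the tax, 524 − 6P = 3P − 43 gives 9P = 567, so P* = 63 and Q* = 146.
With the tax collected from consumers, demand (in seller-price terms) shifts: Qd = 524 − 6(P + 9).
New equilibrium: consumers pay 66, sellers receive 57, Q = 128. (Wedge: Pb − Ps = 9.)
Burden on consumers: 3; on sellers: 6. (They sum to 9.)
The less price-elastic side of the market bears the larger share of a per-unit tax.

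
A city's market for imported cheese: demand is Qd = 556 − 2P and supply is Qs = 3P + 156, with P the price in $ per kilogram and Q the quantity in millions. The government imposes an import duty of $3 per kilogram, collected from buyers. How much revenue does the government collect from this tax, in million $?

Tax revenue = $1177.2 million.

Before the tax: set 556 − 2P = 3P + 156 → P* = $80, Q* = 396.
With the tax collected from buyers, demand (in seller-price terms) shifts: Qd = 556 − 2(P + 3).
Solving gives Q = 392.4 with buyers paying $81.8 and producers receiving $78.8 (the $3 wedge).
Revenue = t · Q = 3 · 392.4 = $1177.2.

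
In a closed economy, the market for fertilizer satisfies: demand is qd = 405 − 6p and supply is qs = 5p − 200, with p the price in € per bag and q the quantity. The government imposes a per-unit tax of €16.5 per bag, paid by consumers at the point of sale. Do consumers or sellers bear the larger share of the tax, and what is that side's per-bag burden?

Sellers bear the larger share: €9 per bag.

Without the tax, 405 − 6p = 5p − 200 gives 11p = 605, so p* = €55 and q* = 75.
With the tax collected from consumers, demand (in seller-price terms) shifts: qd = 405 − 6(p + 16.5).
New equilibrium: consumers pay €62.5, sellers receive €46, q = 30. (Wedge: pb − ps = 16.5.)
Per-bag burden: consumers €7.5, sellers €9.
Sellers take the larger share because supply is less price-elastic here (demand slope 6 vs supply slope 5).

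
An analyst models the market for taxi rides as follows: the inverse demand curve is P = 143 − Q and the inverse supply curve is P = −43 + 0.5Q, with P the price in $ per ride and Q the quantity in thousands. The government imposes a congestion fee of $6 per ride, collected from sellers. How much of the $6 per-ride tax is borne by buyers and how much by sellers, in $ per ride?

Inverting to Q(P) form: Qd = 143 − P; Qs = 2P + 86.
Before the tax: set 143 − P = 2P + 86 → P* = $19, Q* = 124.
With the tax collected from sellers, supply shifts: Qs = 2(P − 6) + 86.
Solving gives Q = 120 with buyers paying $23 and sellers receiving $17 (the $6 wedge).
Burden on buyers: $4; on sellers: $2. (They sum to $6.)

Buyers bear $4 per ride; sellers bear $2 per ride.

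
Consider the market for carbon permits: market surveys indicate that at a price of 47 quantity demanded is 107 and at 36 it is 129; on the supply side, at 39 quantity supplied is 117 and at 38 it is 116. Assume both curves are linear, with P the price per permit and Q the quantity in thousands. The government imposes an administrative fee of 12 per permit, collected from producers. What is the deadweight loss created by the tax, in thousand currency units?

Deadweight loss = 48 thousand.

Demand slope: (129 − 107)/(36 − 47) = -2, so Qd = 201 − 2P.
Supply slope: (116 − 117)/(38 − 39) = 1, so Qs = P + 78.
Before the tax: set 201 − 2P = P + 78 → P* = 41, Q* = 119.
With the tax collected from producers, supply shifts: Qs = (P − 12) + 78.
New equilibrium: buyers pay 45, producers receive 33, Q = 111. (Wedge: Pb − Ps = 12.)
Quantity falls by |ΔQ| = |119 − 111| = 8.
DWL = ½ · t · |ΔQ| = ½ · 12 · 8 = 48.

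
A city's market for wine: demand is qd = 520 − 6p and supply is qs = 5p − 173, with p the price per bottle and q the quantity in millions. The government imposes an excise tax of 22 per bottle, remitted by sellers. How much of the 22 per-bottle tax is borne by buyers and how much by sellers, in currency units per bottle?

Before the tax: set 520 − 6p = 5p − 173 → p* = 63, q* = 142.
With the tax collected from sellers, supply shifts: qs = 5(p − 22) − 173.
Solving gives q = 82 with buyers paying 73 and sellers receiving 51 (the 22 wedge).
Burden on buyers: 10; on sellers: 12. (They sum to 22.)

Buyers bear 10 per bottle; sellers bear 12 per bottle.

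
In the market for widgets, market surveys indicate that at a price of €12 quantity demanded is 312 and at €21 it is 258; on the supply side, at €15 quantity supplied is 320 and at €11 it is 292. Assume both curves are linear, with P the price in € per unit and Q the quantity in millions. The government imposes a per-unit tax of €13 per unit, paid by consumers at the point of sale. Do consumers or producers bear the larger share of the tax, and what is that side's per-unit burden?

Consumers bear the larger share: €7 per unit.

Demand slope: (258 − 312)/(21 − 12) = -6, so Qd = 384 − 6P.
Supply slope: (292 − 320)/(11 − 15) = 7, so Qs = 7P + 215.
Without the tax, 384 − 6P = 7P + 215 gives 13P = 169, so P* = €13 and Q* = 306.
With the tax collected from consumers, demand (in seller-price terms) shifts: Qd = 384 − 6(P + 13).
Solving gives Q = 264 with consumers paying €20 and producers receiving €7 (the €13 wedge).
Per-unit burden: consumers €7, producers €6.
Consumers take the larger share because demand is less price-elastic here (demand slope 6 vs supply slope 7).
The less price-elastic side of the market bears the larger share of a per-unit tax.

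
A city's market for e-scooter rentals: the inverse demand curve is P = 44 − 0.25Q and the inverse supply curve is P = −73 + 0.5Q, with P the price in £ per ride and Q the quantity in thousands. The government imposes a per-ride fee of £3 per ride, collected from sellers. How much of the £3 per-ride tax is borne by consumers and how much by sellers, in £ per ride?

Consumers bear £1 per ride; sellers bear £2 per ride.

Inverting to Q(P) form: Qd = 176 − 4P; Qs = 2P + 146.
Before the tax: set 176 − 4P = 2P + 146 → P* = £5, Q* = 156.
With the tax collected from sellers, supply shifts: Qs = 2(P − 3) + 146.
New equilibrium: consumers pay £6, sellers receive £3, Q = 152. (Wedge: Pb − Ps = 3.)
Burden on consumers: £1; on sellers: £2. (They sum to £3.)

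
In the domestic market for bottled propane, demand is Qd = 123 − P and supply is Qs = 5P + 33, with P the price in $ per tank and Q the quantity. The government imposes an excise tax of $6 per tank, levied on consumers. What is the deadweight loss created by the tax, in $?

Deadweight loss = $15.

Before the tax: set 123 − P = 5P + 33 → P* = $15, Q* = 108.
With the tax collected from consumers, demand (in seller-price terms) shifts: Qd = 123 − (P + 6).
Solving gives Q = 103 with consumers paying $20 and producers receiving $14 (the $6 wedge).
Quantity falls by |ΔQ| = |108 − 103| = 5.
DWL = ½ · t · |ΔQ| = ½ · 6 · 5 = $15.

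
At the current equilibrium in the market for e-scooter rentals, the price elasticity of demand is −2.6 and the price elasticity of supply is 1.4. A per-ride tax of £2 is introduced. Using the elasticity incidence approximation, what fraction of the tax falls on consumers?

Incidence ratio: consumers' share ≈ εs / (εs + |εd|) = 1.4 / (1.4 + 2.6) = 0.35.
Supply is the less elastic side, so consumers bear the smaller share.

Consumers' share ≈ 0.35.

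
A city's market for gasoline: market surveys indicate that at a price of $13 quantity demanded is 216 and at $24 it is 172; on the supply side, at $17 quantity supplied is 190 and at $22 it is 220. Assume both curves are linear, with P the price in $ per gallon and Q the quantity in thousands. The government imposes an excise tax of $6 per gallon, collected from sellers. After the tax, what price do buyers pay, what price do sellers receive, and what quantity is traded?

Demand slope: (172 − 216)/(24 − 13) = -4, so Qd = 268 − 4P.
Supply slope: (220 − 190)/(22 − 17) = 6, so Qs = 6P + 88.
Before the tax: set 268 − 4P = 6P + 88 → P* = $18, Q* = 196.
With the tax collected from sellers, supply shifts: Qs = 6(P − 6) + 88.
New equilibrium: buyers pay $21.6, sellers receive $15.6, Q = 181.6. (Wedge: Pb − Ps = 6.)

Buyers pay $21.6; sellers receive $15.6; quantity = 181.6.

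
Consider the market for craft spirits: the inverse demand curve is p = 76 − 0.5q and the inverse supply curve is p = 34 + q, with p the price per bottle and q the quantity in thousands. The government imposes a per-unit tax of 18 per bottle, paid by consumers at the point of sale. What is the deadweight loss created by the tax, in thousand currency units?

Deadweight loss = 108 thousand.

Inverting to q(p) form: qd = 152 − 2p; qs = p − 34.
Without the tax, 152 − 2p = p − 34 gives 3p = 186, so p* = 62 and q* = 28.
With the tax collected from consumers, demand (in seller-price terms) shifts: qd = 152 − 2(p + 18).
Solving gives q = 16 with consumers paying 68 and suppliers receiving 50 (the 18 wedge).
Quantity falls by |ΔQ| = |28 − 16| = 12.
DWL = ½ · t · |ΔQ| = ½ · 18 · 12 = 108.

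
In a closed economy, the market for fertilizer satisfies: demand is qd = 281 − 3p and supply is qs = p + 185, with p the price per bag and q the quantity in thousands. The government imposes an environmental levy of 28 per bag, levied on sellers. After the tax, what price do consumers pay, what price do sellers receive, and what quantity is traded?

Without the tax, 281 − 3p = p + 185 gives 4p = 96, so p* = 24 and q* = 209.
With the tax collected from sellers, supply shifts: qs = (p − 28) + 185.
New equilibrium: consumers pay 31, sellers receive 3, q = 188. (Wedge: pb − ps = 28.)
The less price-elastic side of the market bears the larger share of a per-unit tax.

Consumers pay 31; sellers receive 3; quantity = 188.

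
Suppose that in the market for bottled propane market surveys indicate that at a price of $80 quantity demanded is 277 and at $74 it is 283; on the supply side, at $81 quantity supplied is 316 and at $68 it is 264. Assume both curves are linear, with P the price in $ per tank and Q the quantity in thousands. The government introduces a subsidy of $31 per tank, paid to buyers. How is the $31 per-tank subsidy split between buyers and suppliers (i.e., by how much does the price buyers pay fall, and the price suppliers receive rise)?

Demand slope: (283 − 277)/(74 − 80) = -1, so Qd = 357 − P.
Supply slope: (264 − 316)/(68 − 81) = 4, so Qs = 4P − 8.
Before the subsidy: set 357 − P = 4P − 8 → P* = $73, Q* = 284.
With a per-unit subsidy paid to buyers, each effectively pays P − 31, so demand becomes Qd = 357 − (P − 31).
Solving gives Q = 308.8 with buyers paying $48.2 and suppliers receiving $79.2 (the $31 wedge).
Gain to buyers: $24.8; to suppliers: $6.2. (They sum to $31.)

Buyers gain $24.8 per tank; suppliers gain $6.2 per tank.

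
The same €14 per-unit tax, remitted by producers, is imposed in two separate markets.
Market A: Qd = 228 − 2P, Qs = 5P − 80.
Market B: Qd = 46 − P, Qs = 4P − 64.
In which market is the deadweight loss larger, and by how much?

Market A: pre-tax P* = €44, Q* = 140; post-tax Q = 120; deadweight loss = €140.
Market B: pre-tax P* = €22, Q* = 24; post-tax Q = 12.8; deadweight loss = €78.4.
Difference: €140 vs €78.4 → market A is larger by €61.6.

Market A, by €61.6.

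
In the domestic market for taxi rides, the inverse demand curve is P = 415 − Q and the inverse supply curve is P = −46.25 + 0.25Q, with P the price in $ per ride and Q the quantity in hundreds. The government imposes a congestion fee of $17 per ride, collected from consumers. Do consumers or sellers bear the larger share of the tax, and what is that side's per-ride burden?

Consumers bear the larger share: $13.6 per ride.

Inverting to Q(P) form: Qd = 415 − P; Qs = 4P + 185.
Without the tax, 415 − P = 4P + 185 gives 5P = 230, so P* = $46 and Q* = 369.
With the tax collected from consumers, demand (in seller-price terms) shifts: Qd = 415 − (P + 17).
New equilibrium: consumers pay $59.6, sellers receive $42.6, Q = 355.4. (Wedge: Pb − Ps = 17.)
Per-ride burden: consumers $13.6, sellers $3.4.
Consumers take the larger share because demand is less price-elastic here (demand slope 1 vs supply slope 4).
The less price-elastic side of the market bears the larger share of a per-unit tax.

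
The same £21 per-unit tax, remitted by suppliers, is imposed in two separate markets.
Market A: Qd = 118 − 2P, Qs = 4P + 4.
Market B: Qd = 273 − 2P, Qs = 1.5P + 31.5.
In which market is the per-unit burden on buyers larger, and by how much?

Market A: pre-tax P* = £19, Q* = 80; post-tax Q = 52; per-unit burden on buyers = £14.
Market B: pre-tax P* = £69, Q* = 135; post-tax Q = 117; per-unit burden on buyers = £9.
Difference: £14 vs £9 → market A is larger by £5.

Market A, by £5.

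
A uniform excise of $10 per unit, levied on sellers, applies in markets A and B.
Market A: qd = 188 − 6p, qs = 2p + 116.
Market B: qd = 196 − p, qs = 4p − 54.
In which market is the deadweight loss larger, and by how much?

Market A, by $35.

Market A: pre-tax p* = $9, q* = 134; post-tax q = 119; deadweight loss = $75.
Market B: pre-tax p* = $50, q* = 146; post-tax q = 138; deadweight loss = $40.
Difference: $75 vs $40 → market A is larger by $35.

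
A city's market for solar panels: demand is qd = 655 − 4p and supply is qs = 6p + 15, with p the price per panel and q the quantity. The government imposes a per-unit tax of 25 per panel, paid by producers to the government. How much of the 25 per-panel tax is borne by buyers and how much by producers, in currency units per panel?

Buyers bear 15 per panel; producers bear 10 per panel.

Without the tax, 655 − 4p = 6p + 15 gives 10p = 640, so p* = 64 and q* = 399.
With the tax collected from producers, supply shifts: qs = 6(p − 25) + 15.
Solving gives q = 339 with buyers paying 79 and producers receiving 54 (the 25 wedge).
Burden on buyers: 15; on producers: 10. (They sum to 25.)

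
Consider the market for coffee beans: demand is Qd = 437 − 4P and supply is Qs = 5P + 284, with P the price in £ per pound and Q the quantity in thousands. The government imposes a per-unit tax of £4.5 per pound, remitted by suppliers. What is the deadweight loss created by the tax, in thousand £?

Deadweight loss = £22.5 thousand.

Without the tax, 437 − 4P = 5P + 284 gives 9P = 153, so P* = £17 and Q* = 369.
With the tax collected from suppliers, supply shifts: Qs = 5(P − 4.5) + 284.
Solving gives Q = 359 with buyers paying £19.5 and suppliers receiving £15 (the £4.5 wedge).
Quantity falls by |ΔQ| = |369 − 359| = 10.
DWL = ½ · t · |ΔQ| = ½ · 4.5 · 10 = £22.5.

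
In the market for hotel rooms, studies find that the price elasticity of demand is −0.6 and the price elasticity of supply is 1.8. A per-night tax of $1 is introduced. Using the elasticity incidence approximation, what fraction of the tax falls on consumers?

Incidence ratio: consumers' share ≈ εs / (εs + |εd|) = 1.8 / (1.8 + 0.6) = 0.75.
Supply is the more elastic side, so consumers bear the larger share.

Consumers' share ≈ 0.75.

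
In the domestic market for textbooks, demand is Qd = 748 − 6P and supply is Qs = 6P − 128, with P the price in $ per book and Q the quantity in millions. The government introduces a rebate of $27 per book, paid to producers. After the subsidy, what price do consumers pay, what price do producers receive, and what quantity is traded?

Consumers pay $59.5; producers receive $86.5; quantity = 391.

Without the subsidy, 748 − 6P = 6P − 128 gives 12P = 876, so P* = $73 and Q* = 310.
With a per-unit subsidy paid to producers, each receives P + 27 per unit sold, so supply becomes Qs = 6(P + 27) − 128.
Solving gives Q = 391 with consumers paying $59.5 and producers receiving $86.5 (the $27 wedge).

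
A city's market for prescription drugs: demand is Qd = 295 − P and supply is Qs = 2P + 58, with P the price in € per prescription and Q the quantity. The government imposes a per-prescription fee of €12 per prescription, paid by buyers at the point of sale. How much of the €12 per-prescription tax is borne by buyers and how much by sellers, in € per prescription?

Without the tax, 295 − P = 2P + 58 gives 3P = 237, so P* = €79 and Q* = 216.
With the tax collected from buyers, demand (in seller-price terms) shifts: Qd = 295 − (P + 12).
New equilibrium: buyers pay €87, sellers receive €75, Q = 208. (Wedge: Pb − Ps = 12.)
Burden on buyers: €8; on sellers: €4. (They sum to €12.)
The less price-elastic side of the market bears the larger share of a per-unit tax.

Buyers bear €8 per prescription; sellers bear €4 per prescription.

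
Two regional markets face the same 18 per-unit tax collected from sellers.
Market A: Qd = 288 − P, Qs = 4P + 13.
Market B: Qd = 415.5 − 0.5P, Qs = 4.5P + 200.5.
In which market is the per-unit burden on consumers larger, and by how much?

Market A: pre-tax P* = 55, Q* = 233; post-tax Q = 218.6; per-unit burden on consumers = 14.4.
Market B: pre-tax P* = 43, Q* = 394; post-tax Q = 385.9; per-unit burden on consumers = 16.2.
Difference: 14.4 vs 16.2 → market B is larger by 1.8.

Market B, by 1.8.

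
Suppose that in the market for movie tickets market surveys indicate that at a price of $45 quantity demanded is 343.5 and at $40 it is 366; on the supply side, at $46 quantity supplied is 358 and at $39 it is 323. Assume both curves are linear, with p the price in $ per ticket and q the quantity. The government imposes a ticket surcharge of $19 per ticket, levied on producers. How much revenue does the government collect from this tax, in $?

Tax revenue = $5757.

Demand slope: (366 − 343.5)/(40 − 45) = -4.5, so qd = 546 − 4.5p.
Supply slope: (323 − 358)/(39 − 46) = 5, so qs = 5p + 128.
Without the tax, 546 − 4.5p = 5p + 128 gives 9.5p = 418, so p* = $44 and q* = 348.
With the tax collected from producers, supply shifts: qs = 5(p − 19) + 128.
Solving gives q = 303 with buyers paying $54 and producers receiving $35 (the $19 wedge).
Revenue = t · Q = 19 · 303 = $5757.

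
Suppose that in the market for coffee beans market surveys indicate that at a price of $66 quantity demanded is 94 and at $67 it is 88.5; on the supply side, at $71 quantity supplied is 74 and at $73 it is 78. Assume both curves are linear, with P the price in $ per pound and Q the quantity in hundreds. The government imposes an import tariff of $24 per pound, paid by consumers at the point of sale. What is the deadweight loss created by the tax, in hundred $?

Deadweight loss = $422.4 hundred.

Demand slope: (88.5 − 94)/(67 − 66) = -5.5, so Qd = 457 − 5.5P.
Supply slope: (78 − 74)/(73 − 71) = 2, so Qs = 2P − 68.
Before the tax: set 457 − 5.5P = 2P − 68 → P* = $70, Q* = 72.
With the tax collected from consumers, demand (in seller-price terms) shifts: Qd = 457 − 5.5(P + 24).
New equilibrium: consumers pay $76.4, suppliers receive $52.4, Q = 36.8. (Wedge: Pb − Ps = 24.)
Quantity falls by |ΔQ| = |72 − 36.8| = 35.2.
DWL = ½ · t · |ΔQ| = ½ · 24 · 35.2 = $422.4.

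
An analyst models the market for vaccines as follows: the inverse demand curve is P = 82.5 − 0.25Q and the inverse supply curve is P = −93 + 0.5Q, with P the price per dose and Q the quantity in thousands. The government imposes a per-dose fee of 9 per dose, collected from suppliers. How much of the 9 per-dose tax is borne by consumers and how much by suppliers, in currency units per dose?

Consumers bear 3 per dose; suppliers bear 6 per dose.

Inverting to Q(P) form: Qd = 330 − 4P; Qs = 2P + 186.
Before the tax: set 330 − 4P = 2P + 186 → P* = 24, Q* = 234.
With the tax collected from suppliers, supply shifts: Qs = 2(P − 9) + 186.
Solving gives Q = 222 with consumers paying 27 and suppliers receiving 18 (the 9 wedge).
Burden on consumers: 3; on suppliers: 6. (They sum to 9.)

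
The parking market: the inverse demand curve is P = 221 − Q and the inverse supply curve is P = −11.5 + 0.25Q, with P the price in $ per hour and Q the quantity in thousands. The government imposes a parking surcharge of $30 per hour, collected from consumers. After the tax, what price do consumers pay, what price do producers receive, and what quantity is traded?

Consumers pay $59; producers receive $29; quantity = 162.

Rewrite in direct form: Qd = 221 − P and Qs = 4P + 46.
Before the tax: set 221 − P = 4P + 46 → P* = $35, Q* = 186.
With the tax collected from consumers, demand (in seller-price terms) shifts: Qd = 221 − (P + 30).
New equilibrium: consumers pay $59, producers receive $29, Q = 162. (Wedge: Pb − Ps = 30.)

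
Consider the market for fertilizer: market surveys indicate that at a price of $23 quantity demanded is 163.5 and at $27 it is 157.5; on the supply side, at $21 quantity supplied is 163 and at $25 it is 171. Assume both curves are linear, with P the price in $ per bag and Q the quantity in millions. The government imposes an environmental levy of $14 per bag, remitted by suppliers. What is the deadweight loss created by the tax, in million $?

Deadweight loss = $84 million.

Demand slope: (157.5 − 163.5)/(27 − 23) = -1.5, so Qd = 198 − 1.5P.
Supply slope: (171 − 163)/(25 − 21) = 2, so Qs = 2P + 121.
Without the tax, 198 − 1.5P = 2P + 121 gives 3.5P = 77, so P* = $22 and Q* = 165.
With the tax collected from suppliers, supply shifts: Qs = 2(P − 14) + 121.
Solving gives Q = 153 with consumers paying $30 and suppliers receiving $16 (the $14 wedge).
Quantity falls by |ΔQ| = |165 − 153| = 12.
DWL = ½ · t · |ΔQ| = ½ · 14 · 12 = $84.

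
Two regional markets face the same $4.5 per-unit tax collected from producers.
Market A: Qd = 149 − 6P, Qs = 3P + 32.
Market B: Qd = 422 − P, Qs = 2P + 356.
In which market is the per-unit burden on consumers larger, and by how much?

Market B, by $1.5.

Market A: pre-tax P* = $13, Q* = 71; post-tax Q = 62; per-unit burden on consumers = $1.5.
Market B: pre-tax P* = $22, Q* = 400; post-tax Q = 397; per-unit burden on consumers = $3.
Difference: $1.5 vs $3 → market B is larger by $1.5.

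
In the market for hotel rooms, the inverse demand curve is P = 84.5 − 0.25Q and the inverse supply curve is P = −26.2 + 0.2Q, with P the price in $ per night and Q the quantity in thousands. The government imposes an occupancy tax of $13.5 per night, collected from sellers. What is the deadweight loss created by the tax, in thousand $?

Inverting to Q(P) form: Qd = 338 − 4P; Qs = 5P + 131.
Before the tax: set 338 − 4P = 5P + 131 → P* = $23, Q* = 246.
With the tax collected from sellers, supply shifts: Qs = 5(P − 13.5) + 131.
New equilibrium: consumers pay $30.5, sellers receive $17, Q = 216. (Wedge: Pb − Ps = 13.5.)
Quantity falls by |ΔQ| = |246 − 216| = 30.
DWL = ½ · t · |ΔQ| = ½ · 13.5 · 30 = $202.5.

Deadweight loss = $202.5 thousand.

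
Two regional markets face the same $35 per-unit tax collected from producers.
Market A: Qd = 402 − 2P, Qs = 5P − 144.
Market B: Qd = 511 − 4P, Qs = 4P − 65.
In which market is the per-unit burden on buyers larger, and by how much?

Market A: pre-tax P* = $78, Q* = 246; post-tax Q = 196; per-unit burden on buyers = $25.
Market B: pre-tax P* = $72, Q* = 223; post-tax Q = 153; per-unit burden on buyers = $17.5.
Difference: $25 vs $17.5 → market A is larger by $7.5.

Market A, by $7.5.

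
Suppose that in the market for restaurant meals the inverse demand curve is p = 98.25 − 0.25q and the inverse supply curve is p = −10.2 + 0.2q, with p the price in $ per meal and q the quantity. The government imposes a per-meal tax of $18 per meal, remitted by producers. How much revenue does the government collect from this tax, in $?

Tax revenue = $3618.

Inverting to q(p) form: qd = 393 − 4p; qs = 5p + 51.
Before the tax: set 393 − 4p = 5p + 51 → p* = $38, q* = 241.
With the tax collected from producers, supply shifts: qs = 5(p − 18) + 51.
New equilibrium: consumers pay $48, producers receive $30, q = 201. (Wedge: pb − ps = 18.)
Revenue = t · Q = 18 · 201 = $3618.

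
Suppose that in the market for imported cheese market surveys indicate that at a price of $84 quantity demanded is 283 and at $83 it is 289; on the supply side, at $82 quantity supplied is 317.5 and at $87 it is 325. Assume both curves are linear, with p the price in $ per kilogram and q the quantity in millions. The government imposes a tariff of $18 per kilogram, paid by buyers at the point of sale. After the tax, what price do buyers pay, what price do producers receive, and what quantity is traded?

Demand slope: (289 − 283)/(83 − 84) = -6, so qd = 787 − 6p.
Supply slope: (325 − 317.5)/(87 − 82) = 1.5, so qs = 1.5p + 194.5.
Before the tax: set 787 − 6p = 1.5p + 194.5 → p* = $79, q* = 313.
With the tax collected from buyers, demand (in seller-price terms) shifts: qd = 787 − 6(p + 18).
Solving gives q = 291.4 with buyers paying $82.6 and producers receiving $64.6 (the $18 wedge).

Buyers pay $82.6; producers receive $64.6; quantity = 291.4.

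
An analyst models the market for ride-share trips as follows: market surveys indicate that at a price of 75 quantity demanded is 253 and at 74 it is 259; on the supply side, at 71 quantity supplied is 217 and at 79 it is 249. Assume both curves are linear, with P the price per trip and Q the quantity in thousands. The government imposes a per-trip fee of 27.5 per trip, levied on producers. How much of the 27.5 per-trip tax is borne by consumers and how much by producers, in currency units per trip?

Consumers bear 11 per trip; producers bear 16.5 per trip.

Demand slope: (259 − 253)/(74 − 75) = -6, so Qd = 703 − 6P.
Supply slope: (249 − 217)/(79 − 71) = 4, so Qs = 4P − 67.
Before the tax: set 703 − 6P = 4P − 67 → P* = 77, Q* = 241.
With the tax collected from producers, supply shifts: Qs = 4(P − 27.5) − 67.
Solving gives Q = 175 with consumers paying 88 and producers receiving 60.5 (the 27.5 wedge).
Burden on consumers: 11; on producers: 16.5. (They sum to 27.5.)
The less price-elastic side of the market bears the larger share of a per-unit tax.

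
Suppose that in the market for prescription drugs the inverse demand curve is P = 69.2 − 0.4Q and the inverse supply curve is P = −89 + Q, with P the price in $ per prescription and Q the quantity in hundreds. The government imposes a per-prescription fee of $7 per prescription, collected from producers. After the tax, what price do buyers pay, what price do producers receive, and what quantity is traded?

Rewrite in direct form: Qd = 173 − 2.5P and Qs = P + 89.
Without the tax, 173 − 2.5P = P + 89 gives 3.5P = 84, so P* = $24 and Q* = 113.
With the tax collected from producers, supply shifts: Qs = (P − 7) + 89.
New equilibrium: buyers pay $26, producers receive $19, Q = 108. (Wedge: Pb − Ps = 7.)
The less price-elastic side of the market bears the larger share of a per-unit tax.

Buyers pay $26; producers receive $19; quantity = 108.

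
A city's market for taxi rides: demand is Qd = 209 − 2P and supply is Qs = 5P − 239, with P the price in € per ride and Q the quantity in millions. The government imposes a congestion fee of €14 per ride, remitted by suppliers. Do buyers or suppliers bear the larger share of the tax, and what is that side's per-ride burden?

Without the tax, 209 − 2P = 5P − 239 gives 7P = 448, so P* = €64 and Q* = 81.
With the tax collected from suppliers, supply shifts: Qs = 5(P − 14) − 239.
New equilibrium: buyers pay €74, suppliers receive €60, Q = 61. (Wedge: Pb − Ps = 14.)
Per-ride burden: buyers €10, suppliers €4.
Buyers take the larger share because demand is less price-elastic here (demand slope 2 vs supply slope 5).
The less price-elastic side of the market bears the larger share of a per-unit tax.

Buyers bear the larger share: €10 per ride.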